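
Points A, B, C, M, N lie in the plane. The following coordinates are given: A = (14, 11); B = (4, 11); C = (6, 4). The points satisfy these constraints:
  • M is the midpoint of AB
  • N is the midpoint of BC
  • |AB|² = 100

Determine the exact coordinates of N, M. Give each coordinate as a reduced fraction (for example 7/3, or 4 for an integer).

N = (5, 15/2)
M = (9, 11)

1. M_x = 9  [2·M = A+B = (14, 11)+(4, 11)]
2. M_y = 11  [2·M = A+B = (14, 11)+(4, 11)]
   so M = (9, 11)
3. N_x = 5  [2·N = B+C = (4, 11)+(6, 4)]
4. N_y = 15/2  [2·N = B+C = (4, 11)+(6, 4)]
   so N = (5, 15/2)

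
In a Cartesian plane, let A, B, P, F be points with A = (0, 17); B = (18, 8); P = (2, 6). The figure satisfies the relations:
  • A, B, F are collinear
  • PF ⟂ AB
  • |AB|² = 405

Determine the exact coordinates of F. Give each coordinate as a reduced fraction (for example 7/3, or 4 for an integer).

F = (6, 14)

1. F_x = 6  [[A, B, F are collinear ⇒ 9x+18y-306=0] ∩ [PF ⟂ AB ⇒ 18x-9y+18=0]]
2. F_y = 14  [[A, B, F are collinear ⇒ 9x+18y-306=0] ∩ [PF ⟂ AB ⇒ 18x-9y+18=0]]
   so F = (6, 14)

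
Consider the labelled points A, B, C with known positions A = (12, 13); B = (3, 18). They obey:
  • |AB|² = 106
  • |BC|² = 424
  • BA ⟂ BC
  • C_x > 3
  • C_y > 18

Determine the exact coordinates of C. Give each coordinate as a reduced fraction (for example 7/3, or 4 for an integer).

C = (13, 36)

1. C_x = 13  [[BA ⟂ BC ⇒ 9x-5y+63=0] ∩ [|C−(3, 18)|²=424]]
2. C_y = 36  [[BA ⟂ BC ⇒ 9x-5y+63=0] ∩ [|C−(3, 18)|²=424]]
   so C = (13, 36)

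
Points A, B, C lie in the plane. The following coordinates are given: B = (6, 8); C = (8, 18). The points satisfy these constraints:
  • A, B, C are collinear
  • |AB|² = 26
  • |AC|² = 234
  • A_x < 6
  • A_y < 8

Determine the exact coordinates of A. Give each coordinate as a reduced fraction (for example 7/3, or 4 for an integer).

A = (5, 3)

1. A_x = 5  [[A, B, C are collinear ⇒ -10x+2y+44=0] ∩ [|A−(6, 8)|²=26]]
2. A_y = 3  [[A, B, C are collinear ⇒ -10x+2y+44=0] ∩ [|A−(6, 8)|²=26]]
   so A = (5, 3)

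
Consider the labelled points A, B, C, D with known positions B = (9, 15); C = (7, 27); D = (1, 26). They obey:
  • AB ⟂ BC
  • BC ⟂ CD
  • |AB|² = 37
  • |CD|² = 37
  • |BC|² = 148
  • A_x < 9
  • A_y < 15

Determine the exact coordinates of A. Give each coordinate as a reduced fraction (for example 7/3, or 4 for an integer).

1. A_x = 3  [[AB ⟂ BC ⇒ 2x-12y+162=0] ∩ [|A−(9, 15)|²=37]]
2. A_y = 14  [[AB ⟂ BC ⇒ 2x-12y+162=0] ∩ [|A−(9, 15)|²=37]]
   so A = (3, 14)

A = (3, 14)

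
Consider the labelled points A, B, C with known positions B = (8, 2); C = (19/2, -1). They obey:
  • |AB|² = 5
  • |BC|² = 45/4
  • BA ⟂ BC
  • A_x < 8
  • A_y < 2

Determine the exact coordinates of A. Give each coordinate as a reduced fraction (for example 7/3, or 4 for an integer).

1. A_x = 6  [[BA ⟂ BC ⇒ 3/2x-3y-6=0] ∩ [|A−(8, 2)|²=5]]
2. A_y = 1  [[BA ⟂ BC ⇒ 3/2x-3y-6=0] ∩ [|A−(8, 2)|²=5]]
   so A = (6, 1)

A = (6, 1)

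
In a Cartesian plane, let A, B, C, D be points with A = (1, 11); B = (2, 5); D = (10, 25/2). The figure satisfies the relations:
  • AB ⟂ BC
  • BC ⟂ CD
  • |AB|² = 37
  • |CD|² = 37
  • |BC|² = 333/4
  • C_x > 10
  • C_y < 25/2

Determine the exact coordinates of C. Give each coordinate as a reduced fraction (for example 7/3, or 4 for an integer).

1. C_x = 11  [[AB ⟂ BC ⇒ 1x-6y+28=0] ∩ [|C−(10, 25/2)|²=37]]
2. C_y = 13/2  [[AB ⟂ BC ⇒ 1x-6y+28=0] ∩ [|C−(10, 25/2)|²=37]]
   so C = (11, 13/2)

C = (11, 13/2)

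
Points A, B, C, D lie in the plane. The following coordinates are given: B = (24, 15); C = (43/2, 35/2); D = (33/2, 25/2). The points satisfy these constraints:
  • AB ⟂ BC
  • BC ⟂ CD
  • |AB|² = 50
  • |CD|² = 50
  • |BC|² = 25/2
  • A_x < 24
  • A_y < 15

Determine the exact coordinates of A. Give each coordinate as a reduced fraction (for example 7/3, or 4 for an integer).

A = (19, 10)

1. A_x = 19  [[AB ⟂ BC ⇒ 5/2x-5/2y-45/2=0] ∩ [|A−(24, 15)|²=50]]
2. A_y = 10  [[AB ⟂ BC ⇒ 5/2x-5/2y-45/2=0] ∩ [|A−(24, 15)|²=50]]
   so A = (19, 10)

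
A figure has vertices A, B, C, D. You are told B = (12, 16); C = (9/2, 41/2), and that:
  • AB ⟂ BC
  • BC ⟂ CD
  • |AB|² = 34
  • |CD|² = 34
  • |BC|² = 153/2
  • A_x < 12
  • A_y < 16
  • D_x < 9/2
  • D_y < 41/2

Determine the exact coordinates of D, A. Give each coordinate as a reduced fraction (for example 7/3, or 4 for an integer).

D = (3/2, 31/2)
A = (9, 11)

1. D_x = 3/2  [[BC ⟂ CD ⇒ -15/2x+9/2y-117/2=0] ∩ [|D−(9/2, 41/2)|²=34]]
2. D_y = 31/2  [[BC ⟂ CD ⇒ -15/2x+9/2y-117/2=0] ∩ [|D−(9/2, 41/2)|²=34]]
   so D = (3/2, 31/2)
3. A_x = 9  [[AB ⟂ BC ⇒ 15/2x-9/2y-18=0] ∩ [|A−(12, 16)|²=34]]
4. A_y = 11  [[AB ⟂ BC ⇒ 15/2x-9/2y-18=0] ∩ [|A−(12, 16)|²=34]]
   so A = (9, 11)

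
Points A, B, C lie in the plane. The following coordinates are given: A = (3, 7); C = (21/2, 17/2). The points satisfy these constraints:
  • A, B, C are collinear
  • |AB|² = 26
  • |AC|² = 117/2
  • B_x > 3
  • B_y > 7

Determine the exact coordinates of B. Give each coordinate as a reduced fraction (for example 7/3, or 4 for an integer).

B = (8, 8)

1. B_x = 8  [[A, B, C are collinear ⇒ 3/2x-15/2y+48=0] ∩ [|B−(3, 7)|²=26]]
2. B_y = 8  [[A, B, C are collinear ⇒ 3/2x-15/2y+48=0] ∩ [|B−(3, 7)|²=26]]
   so B = (8, 8)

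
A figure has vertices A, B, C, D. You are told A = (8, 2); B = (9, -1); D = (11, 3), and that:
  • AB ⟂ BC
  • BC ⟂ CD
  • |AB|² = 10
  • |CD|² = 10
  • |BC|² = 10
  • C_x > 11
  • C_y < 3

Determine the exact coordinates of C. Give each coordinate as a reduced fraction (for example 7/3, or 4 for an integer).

1. C_x = 12  [[AB ⟂ BC ⇒ 1x-3y-12=0] ∩ [|C−(11, 3)|²=10]]
2. C_y = 0  [[AB ⟂ BC ⇒ 1x-3y-12=0] ∩ [|C−(11, 3)|²=10]]
   so C = (12, 0)

C = (12, 0)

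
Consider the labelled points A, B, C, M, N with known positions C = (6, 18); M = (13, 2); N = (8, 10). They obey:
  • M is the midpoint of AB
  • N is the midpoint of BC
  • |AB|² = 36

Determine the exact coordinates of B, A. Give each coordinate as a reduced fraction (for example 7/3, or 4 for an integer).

1. B_x = 10  [B = 2·N−C = 2·(8, 10)−(6, 18)]
2. B_y = 2  [B = 2·N−C = 2·(8, 10)−(6, 18)]
   so B = (10, 2)
3. A_x = 16  [A = 2·M−B = 2·(13, 2)−(10, 2)]
4. A_y = 2  [A = 2·M−B = 2·(13, 2)−(10, 2)]
   so A = (16, 2)

B = (10, 2)
A = (16, 2)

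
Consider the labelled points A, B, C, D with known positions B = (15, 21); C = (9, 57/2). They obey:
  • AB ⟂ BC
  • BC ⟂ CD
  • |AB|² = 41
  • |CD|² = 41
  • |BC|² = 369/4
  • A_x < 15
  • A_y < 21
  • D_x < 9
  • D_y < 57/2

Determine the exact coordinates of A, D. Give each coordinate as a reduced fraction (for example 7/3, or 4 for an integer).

1. A_x = 10  [[AB ⟂ BC ⇒ 6x-15/2y+135/2=0] ∩ [|A−(15, 21)|²=41]]
2. A_y = 17  [[AB ⟂ BC ⇒ 6x-15/2y+135/2=0] ∩ [|A−(15, 21)|²=41]]
   so A = (10, 17)
3. D_x = 4  [[BC ⟂ CD ⇒ -6x+15/2y-639/4=0] ∩ [|D−(9, 57/2)|²=41]]
4. D_y = 49/2  [[BC ⟂ CD ⇒ -6x+15/2y-639/4=0] ∩ [|D−(9, 57/2)|²=41]]
   so D = (4, 49/2)

A = (10, 17)
D = (4, 49/2)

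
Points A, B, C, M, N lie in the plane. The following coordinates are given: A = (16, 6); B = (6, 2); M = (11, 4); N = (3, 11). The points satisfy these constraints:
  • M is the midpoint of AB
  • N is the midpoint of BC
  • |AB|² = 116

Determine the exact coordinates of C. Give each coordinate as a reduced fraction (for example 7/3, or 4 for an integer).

1. C_x = 0  [C = 2·N−B = 2·(3, 11)−(6, 2)]
2. C_y = 20  [C = 2·N−B = 2·(3, 11)−(6, 2)]
   so C = (0, 20)

C = (0, 20)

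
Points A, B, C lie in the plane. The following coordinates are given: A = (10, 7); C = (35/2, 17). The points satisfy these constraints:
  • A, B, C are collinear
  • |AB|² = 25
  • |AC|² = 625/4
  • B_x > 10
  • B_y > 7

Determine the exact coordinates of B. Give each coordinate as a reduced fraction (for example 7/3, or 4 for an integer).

1. B_x = 13  [[A, B, C are collinear ⇒ 10x-15/2y-95/2=0] ∩ [|B−(10, 7)|²=25]]
2. B_y = 11  [[A, B, C are collinear ⇒ 10x-15/2y-95/2=0] ∩ [|B−(10, 7)|²=25]]
   so B = (13, 11)

B = (13, 11)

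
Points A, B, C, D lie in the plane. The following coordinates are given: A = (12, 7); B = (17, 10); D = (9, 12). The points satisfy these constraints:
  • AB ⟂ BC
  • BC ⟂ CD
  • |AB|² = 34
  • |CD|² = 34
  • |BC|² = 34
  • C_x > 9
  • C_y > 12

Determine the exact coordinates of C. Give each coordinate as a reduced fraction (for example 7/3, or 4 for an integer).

C = (14, 15)

1. C_x = 14  [[AB ⟂ BC ⇒ 5x+3y-115=0] ∩ [|C−(9, 12)|²=34]]
2. C_y = 15  [[AB ⟂ BC ⇒ 5x+3y-115=0] ∩ [|C−(9, 12)|²=34]]
   so C = (14, 15)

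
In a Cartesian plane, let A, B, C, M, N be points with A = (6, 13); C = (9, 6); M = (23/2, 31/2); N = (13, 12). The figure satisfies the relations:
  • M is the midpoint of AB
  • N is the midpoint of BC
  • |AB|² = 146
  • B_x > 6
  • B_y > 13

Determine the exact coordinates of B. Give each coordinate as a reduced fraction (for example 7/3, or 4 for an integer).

1. B_x = 17  [B = 2·M−A = 2·(23/2, 31/2)−(6, 13)]
2. B_y = 18  [B = 2·M−A = 2·(23/2, 31/2)−(6, 13)]
   so B = (17, 18)

B = (17, 18)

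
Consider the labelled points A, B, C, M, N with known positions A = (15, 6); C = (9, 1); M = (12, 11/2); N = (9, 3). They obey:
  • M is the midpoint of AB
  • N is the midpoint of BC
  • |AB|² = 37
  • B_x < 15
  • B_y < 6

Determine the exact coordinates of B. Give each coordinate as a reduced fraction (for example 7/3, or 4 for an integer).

1. B_x = 9  [B = 2·M−A = 2·(12, 11/2)−(15, 6)]
2. B_y = 5  [B = 2·M−A = 2·(12, 11/2)−(15, 6)]
   so B = (9, 5)

B = (9, 5)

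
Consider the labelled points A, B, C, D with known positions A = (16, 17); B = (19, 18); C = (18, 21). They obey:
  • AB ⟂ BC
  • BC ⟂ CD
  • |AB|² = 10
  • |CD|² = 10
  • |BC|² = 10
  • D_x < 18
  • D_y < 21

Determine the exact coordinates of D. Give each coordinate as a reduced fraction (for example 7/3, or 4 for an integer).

D = (15, 20)

1. D_x = 15  [[BC ⟂ CD ⇒ -1x+3y-45=0] ∩ [|D−(18, 21)|²=10]]
2. D_y = 20  [[BC ⟂ CD ⇒ -1x+3y-45=0] ∩ [|D−(18, 21)|²=10]]
   so D = (15, 20)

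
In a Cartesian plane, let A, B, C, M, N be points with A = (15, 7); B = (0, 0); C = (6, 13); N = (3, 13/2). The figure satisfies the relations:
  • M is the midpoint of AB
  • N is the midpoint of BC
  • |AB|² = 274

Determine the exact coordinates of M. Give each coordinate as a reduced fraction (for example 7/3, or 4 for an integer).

1. M_x = 15/2  [2·M = A+B = (15, 7)+(0, 0)]
2. M_y = 7/2  [2·M = A+B = (15, 7)+(0, 0)]
   so M = (15/2, 7/2)

M = (15/2, 7/2)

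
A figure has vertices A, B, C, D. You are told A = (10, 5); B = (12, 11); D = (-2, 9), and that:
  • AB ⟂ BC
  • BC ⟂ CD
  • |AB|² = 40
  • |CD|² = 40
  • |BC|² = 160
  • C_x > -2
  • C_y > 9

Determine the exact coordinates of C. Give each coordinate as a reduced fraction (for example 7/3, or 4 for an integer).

1. C_x = 0  [[AB ⟂ BC ⇒ 2x+6y-90=0] ∩ [|C−(-2, 9)|²=40]]
2. C_y = 15  [[AB ⟂ BC ⇒ 2x+6y-90=0] ∩ [|C−(-2, 9)|²=40]]
   so C = (0, 15)

C = (0, 15)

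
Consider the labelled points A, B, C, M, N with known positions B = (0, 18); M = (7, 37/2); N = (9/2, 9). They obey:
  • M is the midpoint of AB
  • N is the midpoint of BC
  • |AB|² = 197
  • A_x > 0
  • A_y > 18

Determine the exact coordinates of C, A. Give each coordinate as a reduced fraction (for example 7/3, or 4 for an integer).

1. A_x = 14  [A = 2·M−B = 2·(7, 37/2)−(0, 18)]
2. A_y = 19  [A = 2·M−B = 2·(7, 37/2)−(0, 18)]
   so A = (14, 19)
3. C_x = 9  [C = 2·N−B = 2·(9/2, 9)−(0, 18)]
4. C_y = 0  [C = 2·N−B = 2·(9/2, 9)−(0, 18)]
   so C = (9, 0)

C = (9, 0)
A = (14, 19)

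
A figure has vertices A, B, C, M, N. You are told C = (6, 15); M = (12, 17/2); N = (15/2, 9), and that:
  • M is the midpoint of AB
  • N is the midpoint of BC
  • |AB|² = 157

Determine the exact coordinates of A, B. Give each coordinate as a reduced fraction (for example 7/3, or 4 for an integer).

A = (15, 14)
B = (9, 3)

1. B_x = 9  [B = 2·N−C = 2·(15/2, 9)−(6, 15)]
2. B_y = 3  [B = 2·N−C = 2·(15/2, 9)−(6, 15)]
   so B = (9, 3)
3. A_x = 15  [A = 2·M−B = 2·(12, 17/2)−(9, 3)]
4. A_y = 14  [A = 2·M−B = 2·(12, 17/2)−(9, 3)]
   so A = (15, 14)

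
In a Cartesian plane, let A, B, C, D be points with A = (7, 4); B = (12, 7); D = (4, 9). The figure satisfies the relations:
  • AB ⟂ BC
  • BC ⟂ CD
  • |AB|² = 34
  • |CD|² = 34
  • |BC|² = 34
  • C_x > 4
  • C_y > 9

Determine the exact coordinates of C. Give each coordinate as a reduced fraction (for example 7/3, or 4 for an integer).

1. C_x = 9  [[AB ⟂ BC ⇒ 5x+3y-81=0] ∩ [|C−(4, 9)|²=34]]
2. C_y = 12  [[AB ⟂ BC ⇒ 5x+3y-81=0] ∩ [|C−(4, 9)|²=34]]
   so C = (9, 12)

C = (9, 12)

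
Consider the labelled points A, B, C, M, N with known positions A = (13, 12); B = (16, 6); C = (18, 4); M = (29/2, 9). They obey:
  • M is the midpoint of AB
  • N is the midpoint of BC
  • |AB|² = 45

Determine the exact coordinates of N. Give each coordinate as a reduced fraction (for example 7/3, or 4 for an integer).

1. N_x = 17  [2·N = B+C = (16, 6)+(18, 4)]
2. N_y = 5  [2·N = B+C = (16, 6)+(18, 4)]
   so N = (17, 5)

N = (17, 5)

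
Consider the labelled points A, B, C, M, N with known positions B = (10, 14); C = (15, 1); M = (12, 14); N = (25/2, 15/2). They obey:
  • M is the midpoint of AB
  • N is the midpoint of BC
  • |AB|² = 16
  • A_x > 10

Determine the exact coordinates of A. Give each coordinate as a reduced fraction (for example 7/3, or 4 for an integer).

1. A_x = 14  [A = 2·M−B = 2·(12, 14)−(10, 14)]
2. A_y = 14  [A = 2·M−B = 2·(12, 14)−(10, 14)]
   so A = (14, 14)

A = (14, 14)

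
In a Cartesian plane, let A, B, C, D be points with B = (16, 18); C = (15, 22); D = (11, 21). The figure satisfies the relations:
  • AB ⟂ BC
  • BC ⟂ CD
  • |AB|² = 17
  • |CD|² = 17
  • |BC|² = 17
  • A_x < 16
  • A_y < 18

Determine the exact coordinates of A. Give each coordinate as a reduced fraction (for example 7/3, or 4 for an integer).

1. A_x = 12  [[AB ⟂ BC ⇒ 1x-4y+56=0] ∩ [|A−(16, 18)|²=17]]
2. A_y = 17  [[AB ⟂ BC ⇒ 1x-4y+56=0] ∩ [|A−(16, 18)|²=17]]
   so A = (12, 17)

A = (12, 17)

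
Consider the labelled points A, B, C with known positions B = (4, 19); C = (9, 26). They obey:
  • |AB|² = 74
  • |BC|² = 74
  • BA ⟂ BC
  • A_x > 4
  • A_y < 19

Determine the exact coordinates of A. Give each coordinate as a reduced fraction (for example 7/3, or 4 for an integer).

1. A_x = 11  [[BA ⟂ BC ⇒ 5x+7y-153=0] ∩ [|A−(4, 19)|²=74]]
2. A_y = 14  [[BA ⟂ BC ⇒ 5x+7y-153=0] ∩ [|A−(4, 19)|²=74]]
   so A = (11, 14)

A = (11, 14)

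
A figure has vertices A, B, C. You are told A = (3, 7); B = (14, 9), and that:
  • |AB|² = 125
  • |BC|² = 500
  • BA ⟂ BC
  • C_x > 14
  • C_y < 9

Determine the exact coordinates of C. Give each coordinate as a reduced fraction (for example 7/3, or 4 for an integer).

C = (18, -13)

1. C_x = 18  [[BA ⟂ BC ⇒ -11x-2y+172=0] ∩ [|C−(14, 9)|²=500]]
2. C_y = -13  [[BA ⟂ BC ⇒ -11x-2y+172=0] ∩ [|C−(14, 9)|²=500]]
   so C = (18, -13)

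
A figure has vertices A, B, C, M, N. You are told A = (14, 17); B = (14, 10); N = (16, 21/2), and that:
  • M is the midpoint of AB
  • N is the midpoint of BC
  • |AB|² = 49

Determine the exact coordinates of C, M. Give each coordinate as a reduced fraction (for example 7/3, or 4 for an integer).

C = (18, 11)
M = (14, 27/2)

1. M_x = 14  [2·M = A+B = (14, 17)+(14, 10)]
2. M_y = 27/2  [2·M = A+B = (14, 17)+(14, 10)]
   so M = (14, 27/2)
3. C_x = 18  [C = 2·N−B = 2·(16, 21/2)−(14, 10)]
4. C_y = 11  [C = 2·N−B = 2·(16, 21/2)−(14, 10)]
   so C = (18, 11)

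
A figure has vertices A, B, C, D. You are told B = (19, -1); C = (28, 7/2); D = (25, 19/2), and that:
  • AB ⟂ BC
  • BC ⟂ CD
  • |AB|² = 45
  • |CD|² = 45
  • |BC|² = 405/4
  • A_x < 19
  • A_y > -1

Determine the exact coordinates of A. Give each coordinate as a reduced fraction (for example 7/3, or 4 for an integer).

A = (16, 5)

1. A_x = 16  [[AB ⟂ BC ⇒ -9x-9/2y+333/2=0] ∩ [|A−(19, -1)|²=45]]
2. A_y = 5  [[AB ⟂ BC ⇒ -9x-9/2y+333/2=0] ∩ [|A−(19, -1)|²=45]]
   so A = (16, 5)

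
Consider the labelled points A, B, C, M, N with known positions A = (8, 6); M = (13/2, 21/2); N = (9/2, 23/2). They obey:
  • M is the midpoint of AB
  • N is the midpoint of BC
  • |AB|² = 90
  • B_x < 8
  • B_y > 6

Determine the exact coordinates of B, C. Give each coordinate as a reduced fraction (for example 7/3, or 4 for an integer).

B = (5, 15)
C = (4, 8)

1. B_x = 5  [B = 2·M−A = 2·(13/2, 21/2)−(8, 6)]
2. B_y = 15  [B = 2·M−A = 2·(13/2, 21/2)−(8, 6)]
   so B = (5, 15)
3. C_x = 4  [C = 2·N−B = 2·(9/2, 23/2)−(5, 15)]
4. C_y = 8  [C = 2·N−B = 2·(9/2, 23/2)−(5, 15)]
   so C = (4, 8)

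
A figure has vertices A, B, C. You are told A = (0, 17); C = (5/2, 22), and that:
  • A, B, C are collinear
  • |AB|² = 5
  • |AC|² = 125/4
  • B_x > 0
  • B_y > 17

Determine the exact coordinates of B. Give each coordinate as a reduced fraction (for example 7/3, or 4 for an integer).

1. B_x = 1  [[A, B, C are collinear ⇒ 5x-5/2y+85/2=0] ∩ [|B−(0, 17)|²=5]]
2. B_y = 19  [[A, B, C are collinear ⇒ 5x-5/2y+85/2=0] ∩ [|B−(0, 17)|²=5]]
   so B = (1, 19)

B = (1, 19)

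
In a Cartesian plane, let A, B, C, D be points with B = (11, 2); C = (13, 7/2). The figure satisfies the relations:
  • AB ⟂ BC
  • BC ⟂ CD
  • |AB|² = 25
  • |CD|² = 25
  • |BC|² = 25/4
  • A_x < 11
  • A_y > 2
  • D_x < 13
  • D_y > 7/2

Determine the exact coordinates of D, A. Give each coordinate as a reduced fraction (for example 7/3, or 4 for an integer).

D = (10, 15/2)
A = (8, 6)

1. D_x = 10  [[BC ⟂ CD ⇒ 2x+3/2y-125/4=0] ∩ [|D−(13, 7/2)|²=25]]
2. D_y = 15/2  [[BC ⟂ CD ⇒ 2x+3/2y-125/4=0] ∩ [|D−(13, 7/2)|²=25]]
   so D = (10, 15/2)
3. A_x = 8  [[AB ⟂ BC ⇒ -2x-3/2y+25=0] ∩ [|A−(11, 2)|²=25]]
4. A_y = 6  [[AB ⟂ BC ⇒ -2x-3/2y+25=0] ∩ [|A−(11, 2)|²=25]]
   so A = (8, 6)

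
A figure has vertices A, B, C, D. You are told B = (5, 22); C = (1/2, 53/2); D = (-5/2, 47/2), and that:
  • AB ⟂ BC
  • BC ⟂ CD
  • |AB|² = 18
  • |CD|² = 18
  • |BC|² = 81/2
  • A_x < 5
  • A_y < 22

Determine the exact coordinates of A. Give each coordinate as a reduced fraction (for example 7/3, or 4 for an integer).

A = (2, 19)

1. A_x = 2  [[AB ⟂ BC ⇒ 9/2x-9/2y+153/2=0] ∩ [|A−(5, 22)|²=18]]
2. A_y = 19  [[AB ⟂ BC ⇒ 9/2x-9/2y+153/2=0] ∩ [|A−(5, 22)|²=18]]
   so A = (2, 19)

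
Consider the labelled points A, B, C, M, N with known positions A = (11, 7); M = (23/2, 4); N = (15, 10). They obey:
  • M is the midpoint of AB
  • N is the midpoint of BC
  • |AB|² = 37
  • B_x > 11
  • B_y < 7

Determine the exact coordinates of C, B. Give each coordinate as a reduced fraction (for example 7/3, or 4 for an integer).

C = (18, 19)
B = (12, 1)

1. B_x = 12  [B = 2·M−A = 2·(23/2, 4)−(11, 7)]
2. B_y = 1  [B = 2·M−A = 2·(23/2, 4)−(11, 7)]
   so B = (12, 1)
3. C_x = 18  [C = 2·N−B = 2·(15, 10)−(12, 1)]
4. C_y = 19  [C = 2·N−B = 2·(15, 10)−(12, 1)]
   so C = (18, 19)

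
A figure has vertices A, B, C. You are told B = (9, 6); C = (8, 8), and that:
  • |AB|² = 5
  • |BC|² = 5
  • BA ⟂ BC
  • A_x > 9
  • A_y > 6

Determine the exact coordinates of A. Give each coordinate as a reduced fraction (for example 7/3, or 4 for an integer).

A = (11, 7)

1. A_x = 11  [[BA ⟂ BC ⇒ -1x+2y-3=0] ∩ [|A−(9, 6)|²=5]]
2. A_y = 7  [[BA ⟂ BC ⇒ -1x+2y-3=0] ∩ [|A−(9, 6)|²=5]]
   so A = (11, 7)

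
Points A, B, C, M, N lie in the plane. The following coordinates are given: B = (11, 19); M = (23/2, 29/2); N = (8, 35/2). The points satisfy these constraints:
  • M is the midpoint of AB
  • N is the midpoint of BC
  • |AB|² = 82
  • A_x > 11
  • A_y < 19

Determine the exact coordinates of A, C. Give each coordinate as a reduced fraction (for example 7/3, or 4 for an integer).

1. A_x = 12  [A = 2·M−B = 2·(23/2, 29/2)−(11, 19)]
2. A_y = 10  [A = 2·M−B = 2·(23/2, 29/2)−(11, 19)]
   so A = (12, 10)
3. C_x = 5  [C = 2·N−B = 2·(8, 35/2)−(11, 19)]
4. C_y = 16  [C = 2·N−B = 2·(8, 35/2)−(11, 19)]
   so C = (5, 16)

A = (12, 10)
C = (5, 16)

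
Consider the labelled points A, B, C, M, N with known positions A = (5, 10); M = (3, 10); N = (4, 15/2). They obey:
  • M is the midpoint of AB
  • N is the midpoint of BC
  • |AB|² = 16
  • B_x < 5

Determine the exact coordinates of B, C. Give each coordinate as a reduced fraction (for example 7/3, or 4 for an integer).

B = (1, 10)
C = (7, 5)

1. B_x = 1  [B = 2·M−A = 2·(3, 10)−(5, 10)]
2. B_y = 10  [B = 2·M−A = 2·(3, 10)−(5, 10)]
   so B = (1, 10)
3. C_x = 7  [C = 2·N−B = 2·(4, 15/2)−(1, 10)]
4. C_y = 5  [C = 2·N−B = 2·(4, 15/2)−(1, 10)]
   so C = (7, 5)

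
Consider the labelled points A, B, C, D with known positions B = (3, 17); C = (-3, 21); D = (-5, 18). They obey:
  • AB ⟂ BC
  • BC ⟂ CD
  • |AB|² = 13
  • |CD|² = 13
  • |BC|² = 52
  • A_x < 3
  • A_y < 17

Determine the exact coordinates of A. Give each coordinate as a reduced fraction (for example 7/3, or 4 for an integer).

1. A_x = 1  [[AB ⟂ BC ⇒ 6x-4y+50=0] ∩ [|A−(3, 17)|²=13]]
2. A_y = 14  [[AB ⟂ BC ⇒ 6x-4y+50=0] ∩ [|A−(3, 17)|²=13]]
   so A = (1, 14)

A = (1, 14)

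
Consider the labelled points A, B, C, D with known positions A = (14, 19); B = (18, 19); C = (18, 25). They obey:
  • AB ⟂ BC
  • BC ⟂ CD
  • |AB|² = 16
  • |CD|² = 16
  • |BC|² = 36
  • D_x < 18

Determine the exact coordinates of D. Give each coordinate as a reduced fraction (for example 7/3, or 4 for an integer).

1. D_x = 14  [[BC ⟂ CD ⇒ 6y-150=0] ∩ [|D−(18, 25)|²=16]]
2. D_y = 25  [[BC ⟂ CD ⇒ 6y-150=0] ∩ [|D−(18, 25)|²=16]]
   so D = (14, 25)

D = (14, 25)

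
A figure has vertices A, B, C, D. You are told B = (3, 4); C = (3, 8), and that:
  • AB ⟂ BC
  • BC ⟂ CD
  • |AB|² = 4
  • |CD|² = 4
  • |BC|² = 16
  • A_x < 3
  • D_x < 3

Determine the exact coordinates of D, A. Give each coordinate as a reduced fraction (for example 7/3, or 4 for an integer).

1. D_x = 1  [[BC ⟂ CD ⇒ 4y-32=0] ∩ [|D−(3, 8)|²=4]]
2. D_y = 8  [[BC ⟂ CD ⇒ 4y-32=0] ∩ [|D−(3, 8)|²=4]]
   so D = (1, 8)
3. A_x = 1  [[AB ⟂ BC ⇒ -4y+16=0] ∩ [|A−(3, 4)|²=4]]
4. A_y = 4  [[AB ⟂ BC ⇒ -4y+16=0] ∩ [|A−(3, 4)|²=4]]
   so A = (1, 4)

D = (1, 8)
A = (1, 4)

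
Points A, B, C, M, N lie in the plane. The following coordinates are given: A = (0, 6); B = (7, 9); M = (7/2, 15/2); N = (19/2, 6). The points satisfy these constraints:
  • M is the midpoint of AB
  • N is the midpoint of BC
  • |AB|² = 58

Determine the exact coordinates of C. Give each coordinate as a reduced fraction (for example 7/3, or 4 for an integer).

C = (12, 3)

1. C_x = 12  [C = 2·N−B = 2·(19/2, 6)−(7, 9)]
2. C_y = 3  [C = 2·N−B = 2·(19/2, 6)−(7, 9)]
   so C = (12, 3)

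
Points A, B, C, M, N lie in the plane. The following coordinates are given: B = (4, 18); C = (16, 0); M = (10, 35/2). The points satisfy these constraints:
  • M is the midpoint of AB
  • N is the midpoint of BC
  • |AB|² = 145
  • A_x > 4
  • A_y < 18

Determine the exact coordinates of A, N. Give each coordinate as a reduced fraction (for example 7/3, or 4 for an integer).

1. A_x = 16  [A = 2·M−B = 2·(10, 35/2)−(4, 18)]
2. A_y = 17  [A = 2·M−B = 2·(10, 35/2)−(4, 18)]
   so A = (16, 17)
3. N_x = 10  [2·N = B+C = (4, 18)+(16, 0)]
4. N_y = 9  [2·N = B+C = (4, 18)+(16, 0)]
   so N = (10, 9)

A = (16, 17)
N = (10, 9)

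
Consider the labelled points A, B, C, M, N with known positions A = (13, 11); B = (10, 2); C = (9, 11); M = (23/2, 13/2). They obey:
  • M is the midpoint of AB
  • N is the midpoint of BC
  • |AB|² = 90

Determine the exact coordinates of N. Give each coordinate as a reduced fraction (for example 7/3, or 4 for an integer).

N = (19/2, 13/2)

1. N_x = 19/2  [2·N = B+C = (10, 2)+(9, 11)]
2. N_y = 13/2  [2·N = B+C = (10, 2)+(9, 11)]
   so N = (19/2, 13/2)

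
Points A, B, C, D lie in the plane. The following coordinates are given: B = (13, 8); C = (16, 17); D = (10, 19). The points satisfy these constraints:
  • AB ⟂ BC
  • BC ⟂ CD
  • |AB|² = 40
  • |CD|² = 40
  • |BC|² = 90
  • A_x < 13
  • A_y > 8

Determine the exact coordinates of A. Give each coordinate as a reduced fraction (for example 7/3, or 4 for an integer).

1. A_x = 7  [[AB ⟂ BC ⇒ -3x-9y+111=0] ∩ [|A−(13, 8)|²=40]]
2. A_y = 10  [[AB ⟂ BC ⇒ -3x-9y+111=0] ∩ [|A−(13, 8)|²=40]]
   so A = (7, 10)

A = (7, 10)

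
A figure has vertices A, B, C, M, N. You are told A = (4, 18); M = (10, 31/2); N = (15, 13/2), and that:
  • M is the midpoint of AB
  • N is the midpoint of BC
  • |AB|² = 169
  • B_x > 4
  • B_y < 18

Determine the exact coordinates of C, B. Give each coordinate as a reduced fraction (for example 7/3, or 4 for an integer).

C = (14, 0)
B = (16, 13)

1. B_x = 16  [B = 2·M−A = 2·(10, 31/2)−(4, 18)]
2. B_y = 13  [B = 2·M−A = 2·(10, 31/2)−(4, 18)]
   so B = (16, 13)
3. C_x = 14  [C = 2·N−B = 2·(15, 13/2)−(16, 13)]
4. C_y = 0  [C = 2·N−B = 2·(15, 13/2)−(16, 13)]
   so C = (14, 0)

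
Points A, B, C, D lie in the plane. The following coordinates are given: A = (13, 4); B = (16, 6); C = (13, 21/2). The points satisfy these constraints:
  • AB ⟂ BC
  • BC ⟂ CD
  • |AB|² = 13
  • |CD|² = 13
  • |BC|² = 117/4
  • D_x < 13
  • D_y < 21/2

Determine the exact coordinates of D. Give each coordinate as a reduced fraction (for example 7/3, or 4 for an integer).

1. D_x = 10  [[BC ⟂ CD ⇒ -3x+9/2y-33/4=0] ∩ [|D−(13, 21/2)|²=13]]
2. D_y = 17/2  [[BC ⟂ CD ⇒ -3x+9/2y-33/4=0] ∩ [|D−(13, 21/2)|²=13]]
   so D = (10, 17/2)

D = (10, 17/2)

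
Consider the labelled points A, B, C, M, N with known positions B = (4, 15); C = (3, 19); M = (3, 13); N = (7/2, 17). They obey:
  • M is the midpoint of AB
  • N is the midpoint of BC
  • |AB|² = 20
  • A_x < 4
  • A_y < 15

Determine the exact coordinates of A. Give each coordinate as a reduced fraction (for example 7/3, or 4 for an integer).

1. A_x = 2  [A = 2·M−B = 2·(3, 13)−(4, 15)]
2. A_y = 11  [A = 2·M−B = 2·(3, 13)−(4, 15)]
   so A = (2, 11)

A = (2, 11)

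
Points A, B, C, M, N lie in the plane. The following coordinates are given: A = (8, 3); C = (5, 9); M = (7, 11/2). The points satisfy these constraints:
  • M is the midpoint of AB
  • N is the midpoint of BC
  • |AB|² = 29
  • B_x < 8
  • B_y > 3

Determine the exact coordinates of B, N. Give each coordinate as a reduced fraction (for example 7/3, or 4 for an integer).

1. B_x = 6  [B = 2·M−A = 2·(7, 11/2)−(8, 3)]
2. B_y = 8  [B = 2·M−A = 2·(7, 11/2)−(8, 3)]
   so B = (6, 8)
3. N_x = 11/2  [2·N = B+C = (6, 8)+(5, 9)]
4. N_y = 17/2  [2·N = B+C = (6, 8)+(5, 9)]
   so N = (11/2, 17/2)

B = (6, 8)
N = (11/2, 17/2)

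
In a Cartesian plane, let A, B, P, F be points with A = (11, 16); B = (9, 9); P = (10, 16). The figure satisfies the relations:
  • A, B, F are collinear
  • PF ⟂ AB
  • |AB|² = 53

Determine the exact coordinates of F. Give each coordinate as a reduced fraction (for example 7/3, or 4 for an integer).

F = (579/53, 834/53)

1. F_x = 579/53  [[A, B, F are collinear ⇒ 7x-2y-45=0] ∩ [PF ⟂ AB ⇒ -2x-7y+132=0]]
2. F_y = 834/53  [[A, B, F are collinear ⇒ 7x-2y-45=0] ∩ [PF ⟂ AB ⇒ -2x-7y+132=0]]
   so F = (579/53, 834/53)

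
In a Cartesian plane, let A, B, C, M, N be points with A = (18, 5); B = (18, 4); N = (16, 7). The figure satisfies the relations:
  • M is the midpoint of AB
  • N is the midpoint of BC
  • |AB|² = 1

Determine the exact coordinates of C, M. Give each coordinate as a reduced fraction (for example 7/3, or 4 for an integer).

1. M_x = 18  [2·M = A+B = (18, 5)+(18, 4)]
2. M_y = 9/2  [2·M = A+B = (18, 5)+(18, 4)]
   so M = (18, 9/2)
3. C_x = 14  [C = 2·N−B = 2·(16, 7)−(18, 4)]
4. C_y = 10  [C = 2·N−B = 2·(16, 7)−(18, 4)]
   so C = (14, 10)

C = (14, 10)
M = (18, 9/2)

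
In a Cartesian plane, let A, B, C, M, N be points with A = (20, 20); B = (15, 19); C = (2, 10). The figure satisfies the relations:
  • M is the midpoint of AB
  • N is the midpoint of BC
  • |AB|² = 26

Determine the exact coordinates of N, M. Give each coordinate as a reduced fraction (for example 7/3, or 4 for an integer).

N = (17/2, 29/2)
M = (35/2, 39/2)

1. M_x = 35/2  [2·M = A+B = (20, 20)+(15, 19)]
2. M_y = 39/2  [2·M = A+B = (20, 20)+(15, 19)]
   so M = (35/2, 39/2)
3. N_x = 17/2  [2·N = B+C = (15, 19)+(2, 10)]
4. N_y = 29/2  [2·N = B+C = (15, 19)+(2, 10)]
   so N = (17/2, 29/2)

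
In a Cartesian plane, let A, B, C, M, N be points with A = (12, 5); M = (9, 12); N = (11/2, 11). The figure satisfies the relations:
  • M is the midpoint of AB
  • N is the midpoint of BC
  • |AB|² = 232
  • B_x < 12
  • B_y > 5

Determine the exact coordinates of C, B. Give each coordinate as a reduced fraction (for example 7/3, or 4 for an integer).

C = (5, 3)
B = (6, 19)

1. B_x = 6  [B = 2·M−A = 2·(9, 12)−(12, 5)]
2. B_y = 19  [B = 2·M−A = 2·(9, 12)−(12, 5)]
   so B = (6, 19)
3. C_x = 5  [C = 2·N−B = 2·(11/2, 11)−(6, 19)]
4. C_y = 3  [C = 2·N−B = 2·(11/2, 11)−(6, 19)]
   so C = (5, 3)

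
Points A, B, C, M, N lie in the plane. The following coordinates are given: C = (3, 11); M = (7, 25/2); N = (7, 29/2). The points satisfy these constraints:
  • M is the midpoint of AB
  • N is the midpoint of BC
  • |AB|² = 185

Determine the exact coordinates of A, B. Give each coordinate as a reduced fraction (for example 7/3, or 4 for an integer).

A = (3, 7)
B = (11, 18)

1. B_x = 11  [B = 2·N−C = 2·(7, 29/2)−(3, 11)]
2. B_y = 18  [B = 2·N−C = 2·(7, 29/2)−(3, 11)]
   so B = (11, 18)
3. A_x = 3  [A = 2·M−B = 2·(7, 25/2)−(11, 18)]
4. A_y = 7  [A = 2·M−B = 2·(7, 25/2)−(11, 18)]
   so A = (3, 7)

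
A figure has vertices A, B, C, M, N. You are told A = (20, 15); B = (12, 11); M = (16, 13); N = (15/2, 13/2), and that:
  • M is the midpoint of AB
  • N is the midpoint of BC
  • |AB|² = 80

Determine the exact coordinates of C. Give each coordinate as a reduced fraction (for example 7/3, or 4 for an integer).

C = (3, 2)

1. C_x = 3  [C = 2·N−B = 2·(15/2, 13/2)−(12, 11)]
2. C_y = 2  [C = 2·N−B = 2·(15/2, 13/2)−(12, 11)]
   so C = (3, 2)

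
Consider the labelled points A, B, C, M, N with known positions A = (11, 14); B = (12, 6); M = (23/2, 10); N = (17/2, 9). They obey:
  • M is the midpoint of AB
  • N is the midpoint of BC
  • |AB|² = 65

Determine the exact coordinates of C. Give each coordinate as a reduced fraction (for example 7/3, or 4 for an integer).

C = (5, 12)

1. C_x = 5  [C = 2·N−B = 2·(17/2, 9)−(12, 6)]
2. C_y = 12  [C = 2·N−B = 2·(17/2, 9)−(12, 6)]
   so C = (5, 12)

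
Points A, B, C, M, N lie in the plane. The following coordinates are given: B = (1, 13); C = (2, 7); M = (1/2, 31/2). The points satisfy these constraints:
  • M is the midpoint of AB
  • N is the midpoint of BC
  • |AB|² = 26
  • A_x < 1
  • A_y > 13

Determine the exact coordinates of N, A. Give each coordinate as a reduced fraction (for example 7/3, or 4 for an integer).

N = (3/2, 10)
A = (0, 18)

1. A_x = 0  [A = 2·M−B = 2·(1/2, 31/2)−(1, 13)]
2. A_y = 18  [A = 2·M−B = 2·(1/2, 31/2)−(1, 13)]
   so A = (0, 18)
3. N_x = 3/2  [2·N = B+C = (1, 13)+(2, 7)]
4. N_y = 10  [2·N = B+C = (1, 13)+(2, 7)]
   so N = (3/2, 10)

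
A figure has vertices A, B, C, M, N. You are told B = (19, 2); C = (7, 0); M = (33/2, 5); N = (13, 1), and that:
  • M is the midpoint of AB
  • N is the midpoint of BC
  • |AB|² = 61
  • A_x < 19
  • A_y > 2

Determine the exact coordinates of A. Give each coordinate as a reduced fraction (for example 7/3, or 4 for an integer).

1. A_x = 14  [A = 2·M−B = 2·(33/2, 5)−(19, 2)]
2. A_y = 8  [A = 2·M−B = 2·(33/2, 5)−(19, 2)]
   so A = (14, 8)

A = (14, 8)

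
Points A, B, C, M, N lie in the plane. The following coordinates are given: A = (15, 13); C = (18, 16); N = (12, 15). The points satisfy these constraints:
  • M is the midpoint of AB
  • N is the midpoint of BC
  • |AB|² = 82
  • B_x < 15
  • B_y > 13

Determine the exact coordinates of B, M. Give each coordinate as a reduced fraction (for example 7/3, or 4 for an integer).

B = (6, 14)
M = (21/2, 27/2)

1. B_x = 6  [B = 2·N−C = 2·(12, 15)−(18, 16)]
2. B_y = 14  [B = 2·N−C = 2·(12, 15)−(18, 16)]
   so B = (6, 14)
3. M_x = 21/2  [2·M = A+B = (15, 13)+(6, 14)]
4. M_y = 27/2  [2·M = A+B = (15, 13)+(6, 14)]
   so M = (21/2, 27/2)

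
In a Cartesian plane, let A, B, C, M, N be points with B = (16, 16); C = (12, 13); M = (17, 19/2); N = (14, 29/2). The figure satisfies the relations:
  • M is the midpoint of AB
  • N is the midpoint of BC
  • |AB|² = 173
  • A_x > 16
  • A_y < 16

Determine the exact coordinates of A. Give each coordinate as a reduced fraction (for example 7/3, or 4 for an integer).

1. A_x = 18  [A = 2·M−B = 2·(17, 19/2)−(16, 16)]
2. A_y = 3  [A = 2·M−B = 2·(17, 19/2)−(16, 16)]
   so A = (18, 3)

A = (18, 3)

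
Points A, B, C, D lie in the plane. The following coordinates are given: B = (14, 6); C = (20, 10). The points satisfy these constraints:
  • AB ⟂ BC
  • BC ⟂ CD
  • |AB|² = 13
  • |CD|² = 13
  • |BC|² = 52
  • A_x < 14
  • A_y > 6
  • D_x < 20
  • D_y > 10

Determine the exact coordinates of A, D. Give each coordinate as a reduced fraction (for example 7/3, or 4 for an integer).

A = (12, 9)
D = (18, 13)

1. A_x = 12  [[AB ⟂ BC ⇒ -6x-4y+108=0] ∩ [|A−(14, 6)|²=13]]
2. A_y = 9  [[AB ⟂ BC ⇒ -6x-4y+108=0] ∩ [|A−(14, 6)|²=13]]
   so A = (12, 9)
3. D_x = 18  [[BC ⟂ CD ⇒ 6x+4y-160=0] ∩ [|D−(20, 10)|²=13]]
4. D_y = 13  [[BC ⟂ CD ⇒ 6x+4y-160=0] ∩ [|D−(20, 10)|²=13]]
   so D = (18, 13)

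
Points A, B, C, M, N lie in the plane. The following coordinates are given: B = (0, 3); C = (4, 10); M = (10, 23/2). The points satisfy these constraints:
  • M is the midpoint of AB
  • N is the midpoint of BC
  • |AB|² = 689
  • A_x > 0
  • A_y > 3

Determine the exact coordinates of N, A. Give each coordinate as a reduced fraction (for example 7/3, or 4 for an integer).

N = (2, 13/2)
A = (20, 20)

1. A_x = 20  [A = 2·M−B = 2·(10, 23/2)−(0, 3)]
2. A_y = 20  [A = 2·M−B = 2·(10, 23/2)−(0, 3)]
   so A = (20, 20)
3. N_x = 2  [2·N = B+C = (0, 3)+(4, 10)]
4. N_y = 13/2  [2·N = B+C = (0, 3)+(4, 10)]
   so N = (2, 13/2)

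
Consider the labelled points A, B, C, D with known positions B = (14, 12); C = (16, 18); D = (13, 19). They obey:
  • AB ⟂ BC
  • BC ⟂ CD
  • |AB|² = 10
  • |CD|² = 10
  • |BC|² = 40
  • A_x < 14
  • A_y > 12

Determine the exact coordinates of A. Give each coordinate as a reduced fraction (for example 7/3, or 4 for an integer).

A = (11, 13)

1. A_x = 11  [[AB ⟂ BC ⇒ -2x-6y+100=0] ∩ [|A−(14, 12)|²=10]]
2. A_y = 13  [[AB ⟂ BC ⇒ -2x-6y+100=0] ∩ [|A−(14, 12)|²=10]]
   so A = (11, 13)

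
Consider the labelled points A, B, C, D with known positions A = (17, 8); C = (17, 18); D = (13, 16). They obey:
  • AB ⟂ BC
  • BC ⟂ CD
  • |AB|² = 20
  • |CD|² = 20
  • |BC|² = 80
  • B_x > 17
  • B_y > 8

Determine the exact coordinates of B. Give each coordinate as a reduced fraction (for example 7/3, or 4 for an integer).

B = (21, 10)

1. B_x = 21  [[BC ⟂ CD ⇒ 4x+2y-104=0] ∩ [|B−(17, 8)|²=20]]
2. B_y = 10  [[BC ⟂ CD ⇒ 4x+2y-104=0] ∩ [|B−(17, 8)|²=20]]
   so B = (21, 10)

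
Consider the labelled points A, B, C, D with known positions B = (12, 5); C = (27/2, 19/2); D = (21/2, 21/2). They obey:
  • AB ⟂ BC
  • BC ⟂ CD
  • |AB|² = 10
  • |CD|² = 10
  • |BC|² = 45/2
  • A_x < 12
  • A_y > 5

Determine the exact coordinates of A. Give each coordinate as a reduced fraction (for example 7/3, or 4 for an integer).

A = (9, 6)

1. A_x = 9  [[AB ⟂ BC ⇒ -3/2x-9/2y+81/2=0] ∩ [|A−(12, 5)|²=10]]
2. A_y = 6  [[AB ⟂ BC ⇒ -3/2x-9/2y+81/2=0] ∩ [|A−(12, 5)|²=10]]
   so A = (9, 6)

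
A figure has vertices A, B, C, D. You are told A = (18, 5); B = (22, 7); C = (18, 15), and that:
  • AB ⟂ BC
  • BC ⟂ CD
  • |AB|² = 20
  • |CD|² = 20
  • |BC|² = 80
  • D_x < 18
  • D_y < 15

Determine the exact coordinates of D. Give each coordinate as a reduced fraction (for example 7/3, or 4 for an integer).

1. D_x = 14  [[BC ⟂ CD ⇒ -4x+8y-48=0] ∩ [|D−(18, 15)|²=20]]
2. D_y = 13  [[BC ⟂ CD ⇒ -4x+8y-48=0] ∩ [|D−(18, 15)|²=20]]
   so D = (14, 13)

D = (14, 13)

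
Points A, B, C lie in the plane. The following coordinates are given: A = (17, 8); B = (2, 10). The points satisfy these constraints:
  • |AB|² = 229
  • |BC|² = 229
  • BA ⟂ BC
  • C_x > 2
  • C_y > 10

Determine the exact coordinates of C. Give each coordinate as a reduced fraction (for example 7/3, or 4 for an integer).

C = (4, 25)

1. C_x = 4  [[BA ⟂ BC ⇒ 15x-2y-10=0] ∩ [|C−(2, 10)|²=229]]
2. C_y = 25  [[BA ⟂ BC ⇒ 15x-2y-10=0] ∩ [|C−(2, 10)|²=229]]
   so C = (4, 25)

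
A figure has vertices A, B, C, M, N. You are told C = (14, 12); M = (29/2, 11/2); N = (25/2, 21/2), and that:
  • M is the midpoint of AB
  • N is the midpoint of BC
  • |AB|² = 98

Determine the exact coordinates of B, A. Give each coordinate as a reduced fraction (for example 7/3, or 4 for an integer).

B = (11, 9)
A = (18, 2)

1. B_x = 11  [B = 2·N−C = 2·(25/2, 21/2)−(14, 12)]
2. B_y = 9  [B = 2·N−C = 2·(25/2, 21/2)−(14, 12)]
   so B = (11, 9)
3. A_x = 18  [A = 2·M−B = 2·(29/2, 11/2)−(11, 9)]
4. A_y = 2  [A = 2·M−B = 2·(29/2, 11/2)−(11, 9)]
   so A = (18, 2)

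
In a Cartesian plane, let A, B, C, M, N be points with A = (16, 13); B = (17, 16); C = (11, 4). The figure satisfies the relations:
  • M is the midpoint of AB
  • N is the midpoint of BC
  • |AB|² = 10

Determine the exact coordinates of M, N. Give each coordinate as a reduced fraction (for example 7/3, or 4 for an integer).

1. M_x = 33/2  [2·M = A+B = (16, 13)+(17, 16)]
2. M_y = 29/2  [2·M = A+B = (16, 13)+(17, 16)]
   so M = (33/2, 29/2)
3. N_x = 14  [2·N = B+C = (17, 16)+(11, 4)]
4. N_y = 10  [2·N = B+C = (17, 16)+(11, 4)]
   so N = (14, 10)

M = (33/2, 29/2)
N = (14, 10)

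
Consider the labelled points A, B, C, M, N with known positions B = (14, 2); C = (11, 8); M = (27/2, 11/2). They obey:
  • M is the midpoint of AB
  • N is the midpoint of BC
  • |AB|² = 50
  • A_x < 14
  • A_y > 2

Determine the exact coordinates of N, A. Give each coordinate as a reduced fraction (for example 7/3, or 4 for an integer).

N = (25/2, 5)
A = (13, 9)

1. A_x = 13  [A = 2·M−B = 2·(27/2, 11/2)−(14, 2)]
2. A_y = 9  [A = 2·M−B = 2·(27/2, 11/2)−(14, 2)]
   so A = (13, 9)
3. N_x = 25/2  [2·N = B+C = (14, 2)+(11, 8)]
4. N_y = 5  [2·N = B+C = (14, 2)+(11, 8)]
   so N = (25/2, 5)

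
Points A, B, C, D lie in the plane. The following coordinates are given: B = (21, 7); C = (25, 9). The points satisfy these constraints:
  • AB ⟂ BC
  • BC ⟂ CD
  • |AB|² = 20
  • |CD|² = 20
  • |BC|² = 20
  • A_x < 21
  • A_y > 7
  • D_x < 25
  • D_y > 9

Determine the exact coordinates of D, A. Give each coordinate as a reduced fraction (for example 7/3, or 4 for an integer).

1. D_x = 23  [[BC ⟂ CD ⇒ 4x+2y-118=0] ∩ [|D−(25, 9)|²=20]]
2. D_y = 13  [[BC ⟂ CD ⇒ 4x+2y-118=0] ∩ [|D−(25, 9)|²=20]]
   so D = (23, 13)
3. A_x = 19  [[AB ⟂ BC ⇒ -4x-2y+98=0] ∩ [|A−(21, 7)|²=20]]
4. A_y = 11  [[AB ⟂ BC ⇒ -4x-2y+98=0] ∩ [|A−(21, 7)|²=20]]
   so A = (19, 11)

D = (23, 13)
A = (19, 11)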